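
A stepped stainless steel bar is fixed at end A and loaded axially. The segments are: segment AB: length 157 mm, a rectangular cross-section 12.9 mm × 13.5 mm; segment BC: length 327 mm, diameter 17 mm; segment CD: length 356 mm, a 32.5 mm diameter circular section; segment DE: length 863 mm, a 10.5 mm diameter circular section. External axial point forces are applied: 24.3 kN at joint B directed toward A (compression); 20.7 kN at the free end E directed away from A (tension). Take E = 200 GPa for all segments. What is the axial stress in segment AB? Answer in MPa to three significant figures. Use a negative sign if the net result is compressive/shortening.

-20.7 MPa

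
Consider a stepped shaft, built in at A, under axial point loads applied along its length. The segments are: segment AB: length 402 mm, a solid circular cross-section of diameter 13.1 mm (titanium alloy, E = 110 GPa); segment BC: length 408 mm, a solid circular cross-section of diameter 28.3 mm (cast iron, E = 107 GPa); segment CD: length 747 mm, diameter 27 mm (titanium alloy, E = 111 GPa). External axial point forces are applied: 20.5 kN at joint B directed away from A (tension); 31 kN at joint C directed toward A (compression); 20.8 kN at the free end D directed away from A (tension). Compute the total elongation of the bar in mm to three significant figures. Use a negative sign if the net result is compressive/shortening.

Internal axial forces (sectioning from the free end, tension +): N_CD = 20.8 kN, N_BC = -10.2 kN, N_AB = 10.3 kN.
A_AB = 134.8 mm².
A_BC = 629 mm².
A_CD = 572.6 mm².
δ_AB = 10300·402/(134.8·110000) = 0.2793 mm
δ_BC = -10200·408/(629·107000) = -0.06183 mm
δ_CD = 20800·747/(572.6·111000) = 0.2445 mm
δ = Σδ_i = 0.4619 mm.

0.462 mm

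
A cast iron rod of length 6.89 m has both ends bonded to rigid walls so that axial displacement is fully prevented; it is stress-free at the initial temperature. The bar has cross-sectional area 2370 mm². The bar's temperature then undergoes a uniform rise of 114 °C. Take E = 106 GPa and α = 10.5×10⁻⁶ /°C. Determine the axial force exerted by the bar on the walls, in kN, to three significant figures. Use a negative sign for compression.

-301 kN

Free thermal expansion αLΔT = 10.5e-6 · 6890 · 114 = 8.247 mm.
The walls impose strain ε = −(8.247)/6890 = -1.1970e-03; σ = Eε = 106000 · -1.1970e-03 = -126.9 MPa.
Wall reaction R = σ·A = -126.9·2370 = -300700 N = -300.7 kN.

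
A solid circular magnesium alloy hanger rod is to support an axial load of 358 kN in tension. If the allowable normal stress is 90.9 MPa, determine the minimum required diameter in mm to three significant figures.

Required area A ≥ P/σ_allow = 358000/90.9 = 3938 mm².
For a solid circular section, d ≥ √(4A/π) = 70.81 mm.

70.8 mm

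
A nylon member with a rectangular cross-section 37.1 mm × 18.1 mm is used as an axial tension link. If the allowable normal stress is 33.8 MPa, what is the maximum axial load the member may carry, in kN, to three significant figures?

A = 671.5 mm².
P_max = σ_allow · A = 33.8 · 671.5 = 22700 N = 22.7 kN.

22.7 kN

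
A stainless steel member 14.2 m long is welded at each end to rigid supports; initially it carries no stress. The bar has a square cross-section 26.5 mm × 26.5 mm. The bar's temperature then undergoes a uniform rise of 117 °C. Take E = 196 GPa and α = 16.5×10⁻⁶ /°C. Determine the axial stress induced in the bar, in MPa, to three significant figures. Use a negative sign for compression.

Free thermal expansion αLΔT = 16.5e-6 · 14200 · 117 = 27.41 mm.
The walls impose strain ε = −(27.41)/14200 = -1.9305e-03; σ = Eε = 196000 · -1.9305e-03 = -378.4 MPa.

-378 MPa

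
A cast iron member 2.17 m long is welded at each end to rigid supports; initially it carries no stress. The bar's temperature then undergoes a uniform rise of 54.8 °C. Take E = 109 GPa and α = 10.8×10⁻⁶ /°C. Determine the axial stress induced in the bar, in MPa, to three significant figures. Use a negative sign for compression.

Free thermal expansion αLΔT = 10.8e-6 · 2170 · 54.8 = 1.284 mm.
The walls impose strain ε = −(1.284)/2170 = -5.9184e-04; σ = Eε = 109000 · -5.9184e-04 = -64.51 MPa.

-64.5 MPa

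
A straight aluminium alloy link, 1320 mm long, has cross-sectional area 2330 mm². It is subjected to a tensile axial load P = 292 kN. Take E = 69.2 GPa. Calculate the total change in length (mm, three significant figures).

δ_mech = NL/(AE) = 292000·1320/(2330·69200) = 2.391 mm.

2.39 mm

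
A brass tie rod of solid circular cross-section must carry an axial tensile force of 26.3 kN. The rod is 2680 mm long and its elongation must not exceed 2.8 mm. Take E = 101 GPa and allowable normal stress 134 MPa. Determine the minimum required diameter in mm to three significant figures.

Required area A ≥ P/σ_allow = 26300/134 = 196.3 mm².
For a solid circular section, d ≥ √(4A/π) = 15.81 mm.
Elongation limit: A ≥ PL/(Eδ_allow) = 26300·2680/(101000·2.8) = 249.2 mm² ⇒ d ≥ 17.81 mm.
The elongation limit governs.

17.8 mm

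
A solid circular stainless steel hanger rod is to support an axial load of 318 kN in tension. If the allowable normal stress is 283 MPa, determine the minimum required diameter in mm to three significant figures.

Required area A ≥ P/σ_allow = 318000/283 = 1124 mm².
For a solid circular section, d ≥ √(4A/π) = 37.82 mm.

37.8 mm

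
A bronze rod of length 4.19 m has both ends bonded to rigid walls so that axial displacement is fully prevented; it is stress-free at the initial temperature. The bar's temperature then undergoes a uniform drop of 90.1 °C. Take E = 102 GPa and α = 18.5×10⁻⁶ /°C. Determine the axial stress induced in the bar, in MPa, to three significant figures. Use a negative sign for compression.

Free thermal expansion αLΔT = 18.5e-6 · 4190 · -90.1 = -6.984 mm.
The walls impose strain ε = −(-6.984)/4190 = 1.6668e-03; σ = Eε = 102000 · 1.6668e-03 = 170 MPa.

170 MPa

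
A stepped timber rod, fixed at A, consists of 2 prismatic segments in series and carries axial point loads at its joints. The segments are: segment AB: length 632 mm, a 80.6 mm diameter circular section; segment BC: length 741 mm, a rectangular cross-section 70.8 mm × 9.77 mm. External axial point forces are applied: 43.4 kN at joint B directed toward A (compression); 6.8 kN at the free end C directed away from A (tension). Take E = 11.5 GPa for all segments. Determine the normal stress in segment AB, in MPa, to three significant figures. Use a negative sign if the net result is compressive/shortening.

Internal axial forces (sectioning from the free end, tension +): N_BC = 6.8 kN, N_AB = -36.6 kN.
A_AB = 5102 mm².
σ_AB = N_AB/A_AB = -36600/5102 = -7.173 MPa.

-7.17 MPa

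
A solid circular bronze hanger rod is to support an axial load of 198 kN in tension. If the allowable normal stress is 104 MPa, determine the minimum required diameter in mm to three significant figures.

Required area A ≥ P/σ_allow = 198000/104 = 1904 mm².
For a solid circular section, d ≥ √(4A/π) = 49.23 mm.

49.2 mm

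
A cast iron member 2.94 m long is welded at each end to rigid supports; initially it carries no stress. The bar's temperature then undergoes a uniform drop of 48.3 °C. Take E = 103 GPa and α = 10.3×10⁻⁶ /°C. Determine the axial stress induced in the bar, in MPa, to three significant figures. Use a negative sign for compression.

51.2 MPa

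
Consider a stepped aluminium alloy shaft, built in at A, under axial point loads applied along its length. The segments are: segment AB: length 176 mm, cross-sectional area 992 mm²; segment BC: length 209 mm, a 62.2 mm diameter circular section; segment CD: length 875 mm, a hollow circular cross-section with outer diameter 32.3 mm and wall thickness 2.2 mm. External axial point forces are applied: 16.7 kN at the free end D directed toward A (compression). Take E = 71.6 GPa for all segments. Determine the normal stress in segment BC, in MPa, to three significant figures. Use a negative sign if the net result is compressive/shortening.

Internal axial forces (sectioning from the free end, tension +): N_CD = -16.7 kN, N_BC = -16.7 kN, N_AB = -16.7 kN.
A_BC = 3039 mm².
σ_BC = N_BC/A_BC = -16700/3039 = -5.496 MPa.

-5.50 MPa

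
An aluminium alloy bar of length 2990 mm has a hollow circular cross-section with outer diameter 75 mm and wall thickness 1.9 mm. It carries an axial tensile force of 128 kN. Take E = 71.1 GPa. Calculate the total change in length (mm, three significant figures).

A = 436.3 mm².
δ_mech = NL/(AE) = 128000·2990/(436.3·71100) = 12.34 mm.

12.3 mm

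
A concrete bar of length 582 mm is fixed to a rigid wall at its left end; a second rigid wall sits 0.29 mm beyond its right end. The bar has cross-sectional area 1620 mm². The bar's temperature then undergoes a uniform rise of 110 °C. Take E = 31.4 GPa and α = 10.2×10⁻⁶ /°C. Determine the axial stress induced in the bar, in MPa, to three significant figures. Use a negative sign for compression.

Free thermal expansion αLΔT = 10.2e-6 · 582 · 110 = 0.653 mm.
The walls engage after the gap closes; constrained expansion = 0.653 − 0.29 = 0.363 mm.
The walls impose strain ε = −(0.363)/582 = -6.2372e-04; σ = Eε = 31400 · -6.2372e-04 = -19.58 MPa.

-19.6 MPa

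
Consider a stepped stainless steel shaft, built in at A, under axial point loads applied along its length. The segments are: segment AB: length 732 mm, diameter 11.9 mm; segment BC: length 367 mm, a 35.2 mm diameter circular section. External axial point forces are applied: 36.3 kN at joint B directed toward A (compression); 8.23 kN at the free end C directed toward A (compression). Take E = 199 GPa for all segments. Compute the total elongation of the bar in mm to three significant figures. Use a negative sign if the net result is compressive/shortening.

Internal axial forces (sectioning from the free end, tension +): N_BC = -8.23 kN, N_AB = -44.53 kN.
A_AB = 111.2 mm².
A_BC = 973.1 mm².
δ_AB = -44530·732/(111.2·199000) = -1.473 mm
δ_BC = -8230·367/(973.1·199000) = -0.0156 mm
δ = Σδ_i = -1.488 mm.

-1.49 mm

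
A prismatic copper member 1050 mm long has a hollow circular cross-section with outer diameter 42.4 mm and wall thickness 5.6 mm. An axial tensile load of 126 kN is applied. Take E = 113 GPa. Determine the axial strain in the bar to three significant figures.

0.00172

A = 647.4 mm².
σ = N/A = 194.6 MPa; ε = σ/E = 194.6/113000 = 1.722e-03.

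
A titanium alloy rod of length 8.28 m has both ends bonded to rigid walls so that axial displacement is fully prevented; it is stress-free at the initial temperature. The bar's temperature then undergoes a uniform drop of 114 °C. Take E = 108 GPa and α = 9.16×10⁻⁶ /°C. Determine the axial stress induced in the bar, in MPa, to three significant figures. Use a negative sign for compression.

Free thermal expansion αLΔT = 9.16e-6 · 8280 · -114 = -8.646 mm.
The walls impose strain ε = −(-8.646)/8280 = 1.0442e-03; σ = Eε = 108000 · 1.0442e-03 = 112.8 MPa.

113 MPa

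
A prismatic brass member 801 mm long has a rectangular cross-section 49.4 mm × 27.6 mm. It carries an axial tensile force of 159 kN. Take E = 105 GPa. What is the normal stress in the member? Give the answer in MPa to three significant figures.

A = 1363 mm².
σ = N/A = 159000/1363 = 116.6 MPa.

117 MPa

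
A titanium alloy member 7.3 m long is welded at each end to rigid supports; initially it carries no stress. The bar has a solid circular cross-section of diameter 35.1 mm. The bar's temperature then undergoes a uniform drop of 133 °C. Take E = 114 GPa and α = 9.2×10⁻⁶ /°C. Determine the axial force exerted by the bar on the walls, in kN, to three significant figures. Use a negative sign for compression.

135 kN

Free thermal expansion αLΔT = 9.2e-6 · 7300 · -133 = -8.932 mm.
The walls impose strain ε = −(-8.932)/7300 = 1.2236e-03; σ = Eε = 114000 · 1.2236e-03 = 139.5 MPa.
Wall reaction R = σ·A = 139.5·967.6 = 135000 N = 135 kN.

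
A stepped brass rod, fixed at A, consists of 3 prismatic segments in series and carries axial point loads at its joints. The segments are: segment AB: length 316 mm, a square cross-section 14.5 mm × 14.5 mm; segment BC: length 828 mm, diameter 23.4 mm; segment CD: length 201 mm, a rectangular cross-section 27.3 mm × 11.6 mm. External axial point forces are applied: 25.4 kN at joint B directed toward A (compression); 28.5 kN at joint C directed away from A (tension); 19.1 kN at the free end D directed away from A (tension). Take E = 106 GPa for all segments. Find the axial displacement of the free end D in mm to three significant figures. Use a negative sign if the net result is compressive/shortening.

1.29 mm

Internal axial forces (sectioning from the free end, tension +): N_CD = 19.1 kN, N_BC = 47.6 kN, N_AB = 22.2 kN.
A_AB = 210.2 mm².
A_BC = 430.1 mm².
A_CD = 316.7 mm².
δ_AB = 22200·316/(210.2·106000) = 0.3148 mm
δ_BC = 47600·828/(430.1·106000) = 0.8646 mm
δ_CD = 19100·201/(316.7·106000) = 0.1144 mm
δ = Σδ_i = 1.294 mm.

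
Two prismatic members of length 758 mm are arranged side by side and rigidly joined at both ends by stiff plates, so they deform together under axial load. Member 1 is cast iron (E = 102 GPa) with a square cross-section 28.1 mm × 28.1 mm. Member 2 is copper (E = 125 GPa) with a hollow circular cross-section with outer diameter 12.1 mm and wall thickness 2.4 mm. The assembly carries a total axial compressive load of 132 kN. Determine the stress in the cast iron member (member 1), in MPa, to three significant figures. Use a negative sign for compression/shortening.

-150 MPa

A_1 = 789.6 mm².
A_2 = 73.14 mm².
Equal strain + equilibrium ⇒ each member carries load in proportion to AE: A₁E₁ = 80540000 N, A₂E₂ = 9142000 N, ΣAE = 89680000 N.
σ₁ = P·E₁/ΣAE = -132000·102000/89680000 = -150.1 MPa.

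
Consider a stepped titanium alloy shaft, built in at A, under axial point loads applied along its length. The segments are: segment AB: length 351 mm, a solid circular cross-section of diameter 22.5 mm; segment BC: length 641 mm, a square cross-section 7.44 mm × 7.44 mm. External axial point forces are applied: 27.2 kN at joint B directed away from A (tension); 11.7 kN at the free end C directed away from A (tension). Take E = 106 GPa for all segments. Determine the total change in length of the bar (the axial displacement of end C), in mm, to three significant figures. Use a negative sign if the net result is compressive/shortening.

1.60 mm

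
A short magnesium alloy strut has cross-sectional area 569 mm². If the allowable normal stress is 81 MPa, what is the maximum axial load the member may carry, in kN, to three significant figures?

P_max = σ_allow · A = 81 · 569 = 46090 N = 46.09 kN.

46.1 kN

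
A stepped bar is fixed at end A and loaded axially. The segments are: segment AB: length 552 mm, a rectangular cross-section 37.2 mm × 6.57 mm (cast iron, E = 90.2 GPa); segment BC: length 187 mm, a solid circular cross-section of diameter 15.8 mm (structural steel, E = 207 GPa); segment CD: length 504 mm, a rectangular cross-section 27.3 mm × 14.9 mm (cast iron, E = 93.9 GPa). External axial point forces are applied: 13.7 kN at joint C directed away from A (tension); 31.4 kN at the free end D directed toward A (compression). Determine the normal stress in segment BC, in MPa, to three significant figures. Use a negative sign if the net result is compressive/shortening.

Internal axial forces (sectioning from the free end, tension +): N_CD = -31.4 kN, N_BC = -17.7 kN, N_AB = -17.7 kN.
A_BC = 196.1 mm².
σ_BC = N_BC/A_BC = -17700/196.1 = -90.28 MPa.

-90.3 MPa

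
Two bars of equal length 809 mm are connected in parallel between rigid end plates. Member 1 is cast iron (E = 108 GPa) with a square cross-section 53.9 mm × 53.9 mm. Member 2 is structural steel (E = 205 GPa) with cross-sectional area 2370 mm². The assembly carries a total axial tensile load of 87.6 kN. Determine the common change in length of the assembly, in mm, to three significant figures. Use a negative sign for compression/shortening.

0.0886 mm

A_1 = 2905 mm².
Equal strain + equilibrium ⇒ each member carries load in proportion to AE: A₁E₁ = 313800000 N, A₂E₂ = 485800000 N, ΣAE = 799600000 N.
δ = PL/ΣAE = 87600·809/799600000 = 0.08863 mm.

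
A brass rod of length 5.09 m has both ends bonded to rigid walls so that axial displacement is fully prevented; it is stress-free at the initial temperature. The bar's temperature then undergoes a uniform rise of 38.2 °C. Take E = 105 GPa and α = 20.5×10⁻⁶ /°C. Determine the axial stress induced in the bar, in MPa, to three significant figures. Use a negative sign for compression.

-82.2 MPa

Free thermal expansion αLΔT = 20.5e-6 · 5090 · 38.2 = 3.986 mm.
The walls impose strain ε = −(3.986)/5090 = -7.8310e-04; σ = Eε = 105000 · -7.8310e-04 = -82.23 MPa.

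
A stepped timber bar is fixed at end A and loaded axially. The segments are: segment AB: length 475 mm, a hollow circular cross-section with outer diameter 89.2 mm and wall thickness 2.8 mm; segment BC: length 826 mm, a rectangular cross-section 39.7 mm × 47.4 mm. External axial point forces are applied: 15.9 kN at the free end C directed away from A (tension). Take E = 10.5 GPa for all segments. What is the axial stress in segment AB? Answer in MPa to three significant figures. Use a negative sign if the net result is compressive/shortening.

20.9 MPa

Internal axial forces (sectioning from the free end, tension +): N_BC = 15.9 kN, N_AB = 15.9 kN.
A_AB = 760 mm².
σ_AB = N_AB/A_AB = 15900/760 = 20.92 MPa.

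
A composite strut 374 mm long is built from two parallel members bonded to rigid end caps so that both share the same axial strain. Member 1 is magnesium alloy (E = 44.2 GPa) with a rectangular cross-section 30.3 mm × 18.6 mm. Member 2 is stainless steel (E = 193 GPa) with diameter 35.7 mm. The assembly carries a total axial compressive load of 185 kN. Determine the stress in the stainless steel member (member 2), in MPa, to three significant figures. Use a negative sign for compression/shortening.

-164 MPa

A_1 = 563.6 mm².
A_2 = 1001 mm².
Equal strain + equilibrium ⇒ each member carries load in proportion to AE: A₁E₁ = 24910000 N, A₂E₂ = 193200000 N, ΣAE = 218100000 N.
σ₂ = P·E₂/ΣAE = -185000·193000/218100000 = -163.7 MPa.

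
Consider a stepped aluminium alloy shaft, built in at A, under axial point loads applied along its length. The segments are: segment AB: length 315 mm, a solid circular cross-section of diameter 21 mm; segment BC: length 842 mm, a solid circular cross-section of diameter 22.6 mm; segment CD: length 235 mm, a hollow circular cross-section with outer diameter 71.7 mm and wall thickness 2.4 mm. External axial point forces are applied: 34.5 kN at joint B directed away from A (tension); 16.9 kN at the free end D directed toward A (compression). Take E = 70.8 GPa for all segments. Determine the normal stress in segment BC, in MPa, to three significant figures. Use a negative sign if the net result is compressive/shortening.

-42.1 MPa

Internal axial forces (sectioning from the free end, tension +): N_CD = -16.9 kN, N_BC = -16.9 kN, N_AB = 17.6 kN.
A_BC = 401.1 mm².
σ_BC = N_BC/A_BC = -16900/401.1 = -42.13 MPa.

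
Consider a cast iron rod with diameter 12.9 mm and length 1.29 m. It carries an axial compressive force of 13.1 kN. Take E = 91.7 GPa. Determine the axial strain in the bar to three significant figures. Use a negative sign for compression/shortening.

A = 130.7 mm².
σ = N/A = -100.2 MPa; ε = σ/E = -100.2/91700 = -1.093e-03.

-0.00109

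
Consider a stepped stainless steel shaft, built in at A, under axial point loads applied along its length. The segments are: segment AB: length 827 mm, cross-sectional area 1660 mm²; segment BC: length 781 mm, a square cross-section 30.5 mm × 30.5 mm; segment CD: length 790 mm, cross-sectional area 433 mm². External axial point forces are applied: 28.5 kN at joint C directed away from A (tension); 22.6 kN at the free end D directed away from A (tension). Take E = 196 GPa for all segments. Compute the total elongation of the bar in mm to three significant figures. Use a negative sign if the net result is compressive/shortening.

0.559 mm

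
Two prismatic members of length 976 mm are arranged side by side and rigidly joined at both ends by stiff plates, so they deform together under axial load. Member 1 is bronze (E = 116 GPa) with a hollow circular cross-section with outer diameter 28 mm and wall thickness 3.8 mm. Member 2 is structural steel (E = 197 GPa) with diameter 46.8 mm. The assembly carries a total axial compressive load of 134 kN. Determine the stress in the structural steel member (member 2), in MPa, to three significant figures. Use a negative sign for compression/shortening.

-70.9 MPa

A_1 = 288.9 mm².
A_2 = 1720 mm².
Equal strain + equilibrium ⇒ each member carries load in proportion to AE: A₁E₁ = 33510000 N, A₂E₂ = 338900000 N, ΣAE = 372400000 N.
σ₂ = P·E₂/ΣAE = -134000·197000/372400000 = -70.89 MPa.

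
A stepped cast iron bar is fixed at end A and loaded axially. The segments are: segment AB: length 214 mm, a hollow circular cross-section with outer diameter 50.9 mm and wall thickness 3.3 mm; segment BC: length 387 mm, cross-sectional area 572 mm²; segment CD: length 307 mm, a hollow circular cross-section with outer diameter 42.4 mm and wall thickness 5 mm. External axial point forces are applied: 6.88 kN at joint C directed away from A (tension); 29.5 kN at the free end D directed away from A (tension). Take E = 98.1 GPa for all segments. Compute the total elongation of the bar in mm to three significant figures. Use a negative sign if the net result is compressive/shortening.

Internal axial forces (sectioning from the free end, tension +): N_CD = 29.5 kN, N_BC = 36.38 kN, N_AB = 36.38 kN.
A_AB = 493.5 mm².
A_CD = 587.5 mm².
δ_AB = 36380·214/(493.5·98100) = 0.1608 mm
δ_BC = 36380·387/(572·98100) = 0.2509 mm
δ_CD = 29500·307/(587.5·98100) = 0.1571 mm
δ = Σδ_i = 0.5689 mm.

0.569 mm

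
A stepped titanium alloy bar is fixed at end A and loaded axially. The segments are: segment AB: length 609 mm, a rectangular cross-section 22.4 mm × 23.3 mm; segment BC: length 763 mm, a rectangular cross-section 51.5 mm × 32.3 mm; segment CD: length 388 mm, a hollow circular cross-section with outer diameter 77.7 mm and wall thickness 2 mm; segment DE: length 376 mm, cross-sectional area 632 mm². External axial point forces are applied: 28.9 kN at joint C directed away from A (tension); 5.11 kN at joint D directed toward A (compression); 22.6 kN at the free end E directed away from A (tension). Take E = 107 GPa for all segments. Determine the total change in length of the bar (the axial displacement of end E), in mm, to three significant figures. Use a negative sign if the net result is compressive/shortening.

Internal axial forces (sectioning from the free end, tension +): N_DE = 22.6 kN, N_CD = 17.49 kN, N_BC = 46.39 kN, N_AB = 46.39 kN.
A_AB = 521.9 mm².
A_BC = 1663 mm².
A_CD = 475.6 mm².
δ_AB = 46390·609/(521.9·107000) = 0.5059 mm
δ_BC = 46390·763/(1663·107000) = 0.1989 mm
δ_CD = 17490·388/(475.6·107000) = 0.1333 mm
δ_DE = 22600·376/(632·107000) = 0.1257 mm
δ = Σδ_i = 0.9638 mm.

0.964 mm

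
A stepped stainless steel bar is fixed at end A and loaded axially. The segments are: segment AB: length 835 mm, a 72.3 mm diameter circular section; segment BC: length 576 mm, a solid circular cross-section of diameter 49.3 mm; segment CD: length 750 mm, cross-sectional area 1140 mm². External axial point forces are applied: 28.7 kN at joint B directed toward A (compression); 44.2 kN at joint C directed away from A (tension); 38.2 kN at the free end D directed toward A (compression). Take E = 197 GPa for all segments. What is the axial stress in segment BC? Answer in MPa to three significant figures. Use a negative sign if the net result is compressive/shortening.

3.14 MPa

Internal axial forces (sectioning from the free end, tension +): N_CD = -38.2 kN, N_BC = 6 kN, N_AB = -22.7 kN.
A_BC = 1909 mm².
σ_BC = N_BC/A_BC = 6000/1909 = 3.143 MPa.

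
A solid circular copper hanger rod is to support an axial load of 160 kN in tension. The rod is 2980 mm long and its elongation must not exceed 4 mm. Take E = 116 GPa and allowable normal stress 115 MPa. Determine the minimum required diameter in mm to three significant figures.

Required area A ≥ P/σ_allow = 160000/115 = 1391 mm².
For a solid circular section, d ≥ √(4A/π) = 42.09 mm.
Elongation limit: A ≥ PL/(Eδ_allow) = 160000·2980/(116000·4) = 1028 mm² ⇒ d ≥ 36.17 mm.
The stress limit governs.

42.1 mm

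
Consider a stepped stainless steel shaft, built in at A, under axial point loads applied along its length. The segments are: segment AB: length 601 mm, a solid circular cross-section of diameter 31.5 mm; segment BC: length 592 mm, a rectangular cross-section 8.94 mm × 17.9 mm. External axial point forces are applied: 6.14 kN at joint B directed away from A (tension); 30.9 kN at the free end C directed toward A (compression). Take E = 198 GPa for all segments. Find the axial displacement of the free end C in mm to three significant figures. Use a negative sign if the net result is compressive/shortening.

Internal axial forces (sectioning from the free end, tension +): N_BC = -30.9 kN, N_AB = -24.76 kN.
A_AB = 779.3 mm².
A_BC = 160 mm².
δ_AB = -24760·601/(779.3·198000) = -0.09644 mm
δ_BC = -30900·592/(160·198000) = -0.5773 mm
δ = Σδ_i = -0.6738 mm.

-0.674 mm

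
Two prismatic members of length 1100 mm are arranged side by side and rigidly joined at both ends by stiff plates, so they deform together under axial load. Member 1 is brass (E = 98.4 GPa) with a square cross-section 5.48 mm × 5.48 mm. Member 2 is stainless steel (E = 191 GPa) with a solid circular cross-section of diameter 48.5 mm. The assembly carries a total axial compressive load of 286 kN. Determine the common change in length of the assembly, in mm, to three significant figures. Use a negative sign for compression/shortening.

A_1 = 30.03 mm².
A_2 = 1847 mm².
Equal strain + equilibrium ⇒ each member carries load in proportion to AE: A₁E₁ = 2955000 N, A₂E₂ = 352900000 N, ΣAE = 355800000 N.
δ = PL/ΣAE = -286000·1100/355800000 = -0.8842 mm.

-0.884 mm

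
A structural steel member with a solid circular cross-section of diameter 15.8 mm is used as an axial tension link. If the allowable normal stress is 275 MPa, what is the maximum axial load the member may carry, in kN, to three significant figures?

A = 196.1 mm².
P_max = σ_allow · A = 275 · 196.1 = 53920 N = 53.92 kN.

53.9 kN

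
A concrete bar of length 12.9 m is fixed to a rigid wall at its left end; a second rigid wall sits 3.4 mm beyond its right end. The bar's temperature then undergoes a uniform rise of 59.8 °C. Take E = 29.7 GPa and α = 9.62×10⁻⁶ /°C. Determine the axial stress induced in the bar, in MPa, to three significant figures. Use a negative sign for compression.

Free thermal expansion αLΔT = 9.62e-6 · 12900 · 59.8 = 7.421 mm.
The walls engage after the gap closes; constrained expansion = 7.421 − 3.4 = 4.021 mm.
The walls impose strain ε = −(4.021)/12900 = -3.1171e-04; σ = Eε = 29700 · -3.1171e-04 = -9.258 MPa.

-9.26 MPa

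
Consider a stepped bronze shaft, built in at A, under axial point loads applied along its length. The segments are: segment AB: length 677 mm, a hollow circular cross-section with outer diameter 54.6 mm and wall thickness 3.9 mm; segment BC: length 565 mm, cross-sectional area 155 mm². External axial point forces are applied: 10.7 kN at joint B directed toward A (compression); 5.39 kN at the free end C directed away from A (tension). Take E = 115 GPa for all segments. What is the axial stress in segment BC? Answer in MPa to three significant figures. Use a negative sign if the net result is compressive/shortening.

Internal axial forces (sectioning from the free end, tension +): N_BC = 5.39 kN, N_AB = -5.31 kN.
σ_BC = N_BC/A_BC = 5390/155 = 34.77 MPa.

34.8 MPa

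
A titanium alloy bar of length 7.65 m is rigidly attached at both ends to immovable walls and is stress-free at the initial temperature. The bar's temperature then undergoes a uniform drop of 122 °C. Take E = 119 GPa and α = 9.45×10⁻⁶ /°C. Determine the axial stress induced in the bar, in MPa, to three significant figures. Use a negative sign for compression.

137 MPa

Free thermal expansion αLΔT = 9.45e-6 · 7650 · -122 = -8.82 mm.
The walls impose strain ε = −(-8.82)/7650 = 1.1529e-03; σ = Eε = 119000 · 1.1529e-03 = 137.2 MPa.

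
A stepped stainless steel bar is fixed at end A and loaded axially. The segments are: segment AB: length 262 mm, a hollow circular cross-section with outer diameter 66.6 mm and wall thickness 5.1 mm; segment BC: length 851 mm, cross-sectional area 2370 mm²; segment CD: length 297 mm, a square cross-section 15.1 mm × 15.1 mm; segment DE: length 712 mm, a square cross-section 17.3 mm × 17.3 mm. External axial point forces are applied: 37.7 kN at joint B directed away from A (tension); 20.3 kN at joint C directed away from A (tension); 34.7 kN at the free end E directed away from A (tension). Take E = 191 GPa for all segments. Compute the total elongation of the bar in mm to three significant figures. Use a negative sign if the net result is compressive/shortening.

Internal axial forces (sectioning from the free end, tension +): N_DE = 34.7 kN, N_CD = 34.7 kN, N_BC = 55 kN, N_AB = 92.7 kN.
A_AB = 985.4 mm².
A_CD = 228 mm².
A_DE = 299.3 mm².
δ_AB = 92700·262/(985.4·191000) = 0.129 mm
δ_BC = 55000·851/(2370·191000) = 0.1034 mm
δ_CD = 34700·297/(228·191000) = 0.2366 mm
δ_DE = 34700·712/(299.3·191000) = 0.4322 mm
δ = Σδ_i = 0.9013 mm.

0.901 mm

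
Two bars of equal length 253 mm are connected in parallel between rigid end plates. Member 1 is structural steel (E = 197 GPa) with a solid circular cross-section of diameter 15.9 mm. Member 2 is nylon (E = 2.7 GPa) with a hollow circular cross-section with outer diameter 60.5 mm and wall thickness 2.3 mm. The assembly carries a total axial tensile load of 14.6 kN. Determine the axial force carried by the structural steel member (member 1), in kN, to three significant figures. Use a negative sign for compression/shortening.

A_1 = 198.6 mm².
A_2 = 420.5 mm².
Equal strain + equilibrium ⇒ each member carries load in proportion to AE: A₁E₁ = 39120000 N, A₂E₂ = 1135000 N, ΣAE = 40250000 N.
F₁ = P·A₁E₁/ΣAE = 14600·39120000/40250000 = 14190 N.

14.2 kN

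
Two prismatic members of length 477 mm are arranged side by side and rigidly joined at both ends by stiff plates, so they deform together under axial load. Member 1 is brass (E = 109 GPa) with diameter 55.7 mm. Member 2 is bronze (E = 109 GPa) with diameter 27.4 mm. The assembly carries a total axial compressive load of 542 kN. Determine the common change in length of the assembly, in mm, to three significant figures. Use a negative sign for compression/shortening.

A_1 = 2437 mm².
A_2 = 589.6 mm².
Equal strain + equilibrium ⇒ each member carries load in proportion to AE: A₁E₁ = 265600000 N, A₂E₂ = 64270000 N, ΣAE = 329900000 N.
δ = PL/ΣAE = -542000·477/329900000 = -0.7837 mm.

-0.784 mm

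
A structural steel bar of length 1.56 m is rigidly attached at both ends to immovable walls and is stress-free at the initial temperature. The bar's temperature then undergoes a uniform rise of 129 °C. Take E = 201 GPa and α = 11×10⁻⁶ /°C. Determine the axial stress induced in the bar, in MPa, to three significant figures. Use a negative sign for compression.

-285 MPa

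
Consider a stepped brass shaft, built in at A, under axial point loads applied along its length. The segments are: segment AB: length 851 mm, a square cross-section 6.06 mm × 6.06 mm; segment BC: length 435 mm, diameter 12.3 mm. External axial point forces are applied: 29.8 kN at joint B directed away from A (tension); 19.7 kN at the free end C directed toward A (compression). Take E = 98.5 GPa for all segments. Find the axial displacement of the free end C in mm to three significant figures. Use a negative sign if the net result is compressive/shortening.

Internal axial forces (sectioning from the free end, tension +): N_BC = -19.7 kN, N_AB = 10.1 kN.
A_AB = 36.72 mm².
A_BC = 118.8 mm².
δ_AB = 10100·851/(36.72·98500) = 2.376 mm
δ_BC = -19700·435/(118.8·98500) = -0.7322 mm
δ = Σδ_i = 1.644 mm.

1.64 mm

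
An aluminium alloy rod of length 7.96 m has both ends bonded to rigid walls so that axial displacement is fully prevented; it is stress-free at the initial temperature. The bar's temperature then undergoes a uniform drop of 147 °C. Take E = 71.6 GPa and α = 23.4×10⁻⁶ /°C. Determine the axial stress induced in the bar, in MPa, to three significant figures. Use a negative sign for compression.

246 MPa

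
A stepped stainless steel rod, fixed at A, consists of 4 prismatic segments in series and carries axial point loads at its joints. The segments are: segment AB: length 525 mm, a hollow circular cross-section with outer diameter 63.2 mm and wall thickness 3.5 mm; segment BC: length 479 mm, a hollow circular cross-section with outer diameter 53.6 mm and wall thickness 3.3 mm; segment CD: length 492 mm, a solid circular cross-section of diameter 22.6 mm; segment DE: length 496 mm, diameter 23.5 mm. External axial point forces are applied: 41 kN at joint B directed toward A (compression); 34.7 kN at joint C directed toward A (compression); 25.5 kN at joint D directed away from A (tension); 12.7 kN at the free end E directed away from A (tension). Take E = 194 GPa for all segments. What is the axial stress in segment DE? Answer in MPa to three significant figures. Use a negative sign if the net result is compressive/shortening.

Internal axial forces (sectioning from the free end, tension +): N_DE = 12.7 kN, N_CD = 38.2 kN, N_BC = 3.5 kN, N_AB = -37.5 kN.
A_DE = 433.7 mm².
σ_DE = N_DE/A_DE = 12700/433.7 = 29.28 MPa.

29.3 MPa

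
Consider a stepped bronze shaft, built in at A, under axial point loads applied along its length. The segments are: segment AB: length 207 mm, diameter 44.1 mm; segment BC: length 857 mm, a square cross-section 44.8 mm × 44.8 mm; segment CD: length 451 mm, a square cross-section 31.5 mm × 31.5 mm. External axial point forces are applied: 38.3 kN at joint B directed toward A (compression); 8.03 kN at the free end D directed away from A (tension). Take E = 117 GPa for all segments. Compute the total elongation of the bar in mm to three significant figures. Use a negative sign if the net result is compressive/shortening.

Internal axial forces (sectioning from the free end, tension +): N_CD = 8.03 kN, N_BC = 8.03 kN, N_AB = -30.27 kN.
A_AB = 1527 mm².
A_BC = 2007 mm².
A_CD = 992.2 mm².
δ_AB = -30270·207/(1527·117000) = -0.03506 mm
δ_BC = 8030·857/(2007·117000) = 0.02931 mm
δ_CD = 8030·451/(992.2·117000) = 0.0312 mm
δ = Σδ_i = 0.02544 mm.

0.0254 mm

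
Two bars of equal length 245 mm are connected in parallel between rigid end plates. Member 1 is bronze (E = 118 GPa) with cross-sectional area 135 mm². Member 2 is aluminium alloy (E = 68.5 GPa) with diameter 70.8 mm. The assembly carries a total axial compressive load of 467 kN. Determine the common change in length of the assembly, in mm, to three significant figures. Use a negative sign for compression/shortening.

-0.401 mm

A_2 = 3937 mm².
Equal strain + equilibrium ⇒ each member carries load in proportion to AE: A₁E₁ = 15930000 N, A₂E₂ = 269700000 N, ΣAE = 285600000 N.
δ = PL/ΣAE = -467000·245/285600000 = -0.4006 mm.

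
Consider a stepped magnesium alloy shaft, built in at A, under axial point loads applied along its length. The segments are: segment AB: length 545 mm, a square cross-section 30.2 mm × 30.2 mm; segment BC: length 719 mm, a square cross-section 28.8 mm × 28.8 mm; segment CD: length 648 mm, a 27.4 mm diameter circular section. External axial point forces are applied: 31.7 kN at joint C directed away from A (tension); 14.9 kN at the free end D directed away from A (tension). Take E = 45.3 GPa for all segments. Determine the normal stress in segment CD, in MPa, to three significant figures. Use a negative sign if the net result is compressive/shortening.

Internal axial forces (sectioning from the free end, tension +): N_CD = 14.9 kN, N_BC = 46.6 kN, N_AB = 46.6 kN.
A_CD = 589.6 mm².
σ_CD = N_CD/A_CD = 14900/589.6 = 25.27 MPa.

25.3 MPa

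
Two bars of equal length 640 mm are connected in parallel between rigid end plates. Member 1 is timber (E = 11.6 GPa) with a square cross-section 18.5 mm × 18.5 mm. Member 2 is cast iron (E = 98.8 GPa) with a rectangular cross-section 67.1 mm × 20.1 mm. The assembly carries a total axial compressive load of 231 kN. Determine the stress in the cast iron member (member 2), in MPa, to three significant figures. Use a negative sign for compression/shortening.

-166 MPa

A_1 = 342.2 mm².
A_2 = 1349 mm².
Equal strain + equilibrium ⇒ each member carries load in proportion to AE: A₁E₁ = 3970000 N, A₂E₂ = 133300000 N, ΣAE = 137200000 N.
σ₂ = P·E₂/ΣAE = -231000·98800/137200000 = -166.3 MPa.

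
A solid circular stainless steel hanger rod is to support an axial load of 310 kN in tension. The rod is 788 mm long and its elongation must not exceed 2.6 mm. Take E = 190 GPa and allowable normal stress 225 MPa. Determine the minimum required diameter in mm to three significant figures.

41.9 mm

Required area A ≥ P/σ_allow = 310000/225 = 1378 mm².
For a solid circular section, d ≥ √(4A/π) = 41.88 mm.
Elongation limit: A ≥ PL/(Eδ_allow) = 310000·788/(190000·2.6) = 494.5 mm² ⇒ d ≥ 25.09 mm.
The stress limit governs.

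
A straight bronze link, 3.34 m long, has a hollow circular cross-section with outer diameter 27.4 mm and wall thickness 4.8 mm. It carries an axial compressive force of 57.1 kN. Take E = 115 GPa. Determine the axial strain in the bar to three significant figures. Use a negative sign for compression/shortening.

A = 340.8 mm².
σ = N/A = -167.5 MPa; ε = σ/E = -167.5/115000 = -1.457e-03.

-0.00146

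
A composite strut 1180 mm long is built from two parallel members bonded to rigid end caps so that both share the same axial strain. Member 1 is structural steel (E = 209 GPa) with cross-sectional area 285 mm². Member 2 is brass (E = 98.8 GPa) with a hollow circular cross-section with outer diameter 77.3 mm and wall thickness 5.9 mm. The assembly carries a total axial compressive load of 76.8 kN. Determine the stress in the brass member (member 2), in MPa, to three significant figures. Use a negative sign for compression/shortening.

-39.9 MPa

A_2 = 1323 mm².
Equal strain + equilibrium ⇒ each member carries load in proportion to AE: A₁E₁ = 59560000 N, A₂E₂ = 130800000 N, ΣAE = 190300000 N.
σ₂ = P·E₂/ΣAE = -76800·98800/190300000 = -39.87 MPa.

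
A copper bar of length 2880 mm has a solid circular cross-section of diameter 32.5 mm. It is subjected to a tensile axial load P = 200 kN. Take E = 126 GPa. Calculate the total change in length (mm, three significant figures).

5.51 mm

A = 829.6 mm².
δ_mech = NL/(AE) = 200000·2880/(829.6·126000) = 5.511 mm.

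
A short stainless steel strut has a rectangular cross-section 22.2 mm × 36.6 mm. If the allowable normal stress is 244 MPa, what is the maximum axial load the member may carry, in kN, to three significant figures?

A = 812.5 mm².
P_max = σ_allow · A = 244 · 812.5 = 198300 N = 198.3 kN.

198 kN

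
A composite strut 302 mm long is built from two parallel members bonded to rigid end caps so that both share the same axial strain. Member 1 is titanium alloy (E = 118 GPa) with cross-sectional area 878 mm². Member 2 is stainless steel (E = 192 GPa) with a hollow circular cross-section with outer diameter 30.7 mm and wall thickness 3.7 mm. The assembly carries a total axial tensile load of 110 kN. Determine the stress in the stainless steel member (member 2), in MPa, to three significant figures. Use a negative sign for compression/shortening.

129 MPa

A_2 = 313.8 mm².
Equal strain + equilibrium ⇒ each member carries load in proportion to AE: A₁E₁ = 103600000 N, A₂E₂ = 60260000 N, ΣAE = 163900000 N.
σ₂ = P·E₂/ΣAE = 110000·192000/163900000 = 128.9 MPa.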